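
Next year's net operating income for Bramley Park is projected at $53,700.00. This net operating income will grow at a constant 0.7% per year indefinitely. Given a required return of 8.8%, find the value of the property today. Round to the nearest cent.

Growing perpetuity: P = D₁ / (r − g) = $53,700.0000 / (0.088 − 0.007) = $662,962.96

$662962.96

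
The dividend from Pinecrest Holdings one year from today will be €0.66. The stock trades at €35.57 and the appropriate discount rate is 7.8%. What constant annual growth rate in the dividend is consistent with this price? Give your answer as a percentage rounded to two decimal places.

P = D₁/(r−g) ⇒ g = r − D₁/P = 0.078 − €0.66/€35.57 = 0.059445

5.94%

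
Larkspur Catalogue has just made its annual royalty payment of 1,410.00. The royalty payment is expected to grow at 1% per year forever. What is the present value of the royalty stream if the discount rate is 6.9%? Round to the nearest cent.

24137.29

D₁ = D₀ × (1 + g) = 1,410.00 × 1.01 = 1,424.1000
Growing perpetuity: P = D₁ / (r − g) = 1,424.1000 / (0.069 − 0.01) = 24,137.29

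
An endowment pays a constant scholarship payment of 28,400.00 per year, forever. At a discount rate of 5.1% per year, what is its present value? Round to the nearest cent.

556862.75

Level perpetuity: PV = C / r = 28,400.00 / 0.051 = 556,862.75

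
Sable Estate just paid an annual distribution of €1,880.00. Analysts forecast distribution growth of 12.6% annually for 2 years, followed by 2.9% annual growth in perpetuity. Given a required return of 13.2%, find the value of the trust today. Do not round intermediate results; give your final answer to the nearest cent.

€22313.33

D_1 = 2116.88000
D_2 = 2383.60688
Terminal value at year 2: TV = D_2×(1+g_2)/(r−g_2) = 2452.73148/0.103 = 23812.92699
P_0 = D_1/(1+r)^1 + D_2/(1+r)^2 + TV/(1+r)^2
    = 1870.03534 + 1860.12349 + 18583.17542 = 22313.33425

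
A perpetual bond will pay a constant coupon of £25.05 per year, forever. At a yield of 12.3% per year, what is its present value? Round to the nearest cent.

Level perpetuity: PV = C / r = £25.05 / 0.123 = £203.66

£203.66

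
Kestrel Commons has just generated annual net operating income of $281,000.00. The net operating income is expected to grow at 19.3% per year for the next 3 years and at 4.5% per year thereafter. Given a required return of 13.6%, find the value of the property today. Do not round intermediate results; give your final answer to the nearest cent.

$4667844.71

D_1 = 335233.00000
D_2 = 399932.96900
D_3 = 477120.03202
Terminal value at year 3: TV = D_3×(1+g_2)/(r−g_2) = 498590.43346/0.091 = 5479015.75228
P_0 = D_1/(1+r)^1 + D_2/(1+r)^2 + D_3/(1+r)^3 + TV/(1+r)^3
    = 295099.47183 + 309906.39955 + 325456.28052 + 3737382.56200 = 4667844.71390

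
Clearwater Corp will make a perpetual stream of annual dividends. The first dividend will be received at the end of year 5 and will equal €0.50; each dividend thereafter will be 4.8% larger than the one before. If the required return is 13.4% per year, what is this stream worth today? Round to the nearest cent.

€3.52

Value at end of year 4: C₁ / (r − g) = €0.50 / (0.134 − 0.048) = €5.8140
Discount to today: PV = €5.8140 / (1 + 0.134)^4 = €5.8140 / 1.653683 = €3.52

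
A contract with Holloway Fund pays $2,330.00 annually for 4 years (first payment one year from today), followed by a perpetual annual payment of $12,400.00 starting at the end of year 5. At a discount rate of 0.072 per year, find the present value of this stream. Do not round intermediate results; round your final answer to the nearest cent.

PV of 4-year annuity: $2,330.00 × [1 − (1+0.072)^−4] / 0.072 = 7856.69926
Perpetuity value at year 4: $12,400.00 / 0.072 = 172222.22222
PV of perpetuity: 172222.22222 / (1+0.072)^4 = 130409.74548
Total PV = 7856.69926 + 130409.74548 = 138266.44474

$138266.44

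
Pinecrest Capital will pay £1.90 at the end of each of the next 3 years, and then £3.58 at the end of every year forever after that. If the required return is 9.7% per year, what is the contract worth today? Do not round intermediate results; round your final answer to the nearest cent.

£32.71

PV of 3-year annuity: £1.90 × [1 − (1+0.097)^−3] / 0.097 = 4.75009
Perpetuity value at year 3: £3.58 / 0.097 = 36.90722
PV of perpetuity: 36.90722 / (1+0.097)^3 = 27.95705
Total PV = 4.75009 + 27.95705 = 32.70714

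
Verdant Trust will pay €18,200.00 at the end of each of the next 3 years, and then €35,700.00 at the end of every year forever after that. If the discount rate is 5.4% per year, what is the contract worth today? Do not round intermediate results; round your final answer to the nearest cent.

€613809.23

PV of 3-year annuity: €18,200.00 × [1 − (1+0.054)^−3] / 0.054 = 49193.95542
Perpetuity value at year 3: €35,700.00 / 0.054 = 661111.11111
PV of perpetuity: 661111.11111 / (1+0.054)^3 = 564615.27547
Total PV = 49193.95542 + 564615.27547 = 613809.23090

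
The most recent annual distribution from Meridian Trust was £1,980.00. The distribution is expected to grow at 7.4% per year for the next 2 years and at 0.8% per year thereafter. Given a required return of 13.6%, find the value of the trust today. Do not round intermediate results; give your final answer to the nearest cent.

£17578.65

D_1 = 2126.52000
D_2 = 2283.88248
Terminal value at year 2: TV = D_2×(1+g_2)/(r−g_2) = 2302.15354/0.128 = 17985.57453
P_0 = D_1/(1+r)^1 + D_2/(1+r)^2 + TV/(1+r)^2
    = 1871.93662 + 1769.77106 + 13936.94714 = 17578.65482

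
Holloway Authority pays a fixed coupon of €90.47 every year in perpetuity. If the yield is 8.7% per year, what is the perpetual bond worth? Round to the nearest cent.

Level perpetuity: PV = C / r = €90.47 / 0.087 = €1,039.89

€1039.89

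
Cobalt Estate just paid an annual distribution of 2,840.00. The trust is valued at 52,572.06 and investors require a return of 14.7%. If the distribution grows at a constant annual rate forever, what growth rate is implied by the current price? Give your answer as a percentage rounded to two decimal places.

8.82%

P = D₀(1+g)/(r−g) ⇒ P(r−g) = D₀(1+g) ⇒ g(P+D₀) = P·r − D₀
g = (P·r − D₀)/(P + D₀) = (52,572.06×0.147 − 2,840.00) / (52,572.06 + 2,840.00) = 0.088214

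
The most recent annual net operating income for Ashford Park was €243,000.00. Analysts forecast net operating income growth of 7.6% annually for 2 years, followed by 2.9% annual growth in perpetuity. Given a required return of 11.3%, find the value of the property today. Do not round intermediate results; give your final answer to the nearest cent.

€3244158.64

D_1 = 261468.00000
D_2 = 281339.56800
Terminal value at year 2: TV = D_2×(1+g_2)/(r−g_2) = 289498.41547/0.084 = 3446409.70800
P_0 = D_1/(1+r)^1 + D_2/(1+r)^2 + TV/(1+r)^2
    = 234921.83288 + 227112.21220 + 2782124.59950 = 3244158.64459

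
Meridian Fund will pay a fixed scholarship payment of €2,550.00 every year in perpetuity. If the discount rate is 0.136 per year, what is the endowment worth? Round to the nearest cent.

Level perpetuity: PV = C / r = €2,550.00 / 0.136 = €18,750.00

€18750.00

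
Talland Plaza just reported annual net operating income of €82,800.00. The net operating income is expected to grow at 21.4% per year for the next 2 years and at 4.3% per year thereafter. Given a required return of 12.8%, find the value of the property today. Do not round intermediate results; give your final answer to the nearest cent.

€1361852.74

D_1 = 100519.20000
D_2 = 122030.30880
Terminal value at year 2: TV = D_2×(1+g_2)/(r−g_2) = 127277.61208/0.085 = 1497383.67151
P_0 = D_1/(1+r)^1 + D_2/(1+r)^2 + TV/(1+r)^2
    = 89112.76596 + 95906.82435 + 1176833.15061 = 1361852.74093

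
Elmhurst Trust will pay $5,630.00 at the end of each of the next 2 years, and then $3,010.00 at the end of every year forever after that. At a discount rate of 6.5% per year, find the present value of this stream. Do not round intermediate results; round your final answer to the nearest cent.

PV of 2-year annuity: $5,630.00 × [1 − (1+0.065)^−2] / 0.065 = 10250.12674
Perpetuity value at year 2: $3,010.00 / 0.065 = 46307.69231
PV of perpetuity: 46307.69231 / (1+0.065)^2 = 40827.60679
Total PV = 10250.12674 + 40827.60679 = 51077.73353

$51077.73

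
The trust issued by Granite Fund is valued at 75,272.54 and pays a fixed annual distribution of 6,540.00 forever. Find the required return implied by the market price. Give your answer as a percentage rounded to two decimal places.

8.69%

P = C/r ⇒ r = C/P = 6,540.00/75,272.54 = 0.086884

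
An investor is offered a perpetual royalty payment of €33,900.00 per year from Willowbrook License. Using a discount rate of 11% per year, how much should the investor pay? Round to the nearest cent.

€308181.82

Level perpetuity: PV = C / r = €33,900.00 / 0.11 = €308,181.82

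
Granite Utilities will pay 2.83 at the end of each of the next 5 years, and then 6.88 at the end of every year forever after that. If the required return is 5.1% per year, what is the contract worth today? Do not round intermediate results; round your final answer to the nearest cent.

117.42

PV of 5-year annuity: 2.83 × [1 − (1+0.051)^−5] / 0.051 = 12.21862
Perpetuity value at year 5: 6.88 / 0.051 = 134.90196
PV of perpetuity: 134.90196 / (1+0.051)^5 = 105.19732
Total PV = 12.21862 + 105.19732 = 117.41594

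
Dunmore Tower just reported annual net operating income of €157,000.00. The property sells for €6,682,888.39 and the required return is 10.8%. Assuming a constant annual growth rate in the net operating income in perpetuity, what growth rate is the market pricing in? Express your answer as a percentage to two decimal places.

P = D₀(1+g)/(r−g) ⇒ P(r−g) = D₀(1+g) ⇒ g(P+D₀) = P·r − D₀
g = (P·r − D₀)/(P + D₀) = (€6,682,888.39×0.108 − €157,000.00) / (€6,682,888.39 + €157,000.00) = 0.082567

8.26%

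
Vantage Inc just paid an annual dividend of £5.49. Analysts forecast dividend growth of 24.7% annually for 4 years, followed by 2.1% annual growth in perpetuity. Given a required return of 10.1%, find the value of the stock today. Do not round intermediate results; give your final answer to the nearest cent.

D_1 = 6.84603
D_2 = 8.53700
D_3 = 10.64564
D_4 = 13.27511
Terminal value at year 4: TV = D_4×(1+g_2)/(r−g_2) = 13.55389/0.08 = 169.42360
P_0 = D_1/(1+r)^1 + D_2/(1+r)^2 + D_3/(1+r)^3 + D_4/(1+r)^4 + TV/(1+r)^4
    = 6.21801 + 7.04256 + 7.97645 + 9.03418 + 115.29876 = 145.56997

£145.57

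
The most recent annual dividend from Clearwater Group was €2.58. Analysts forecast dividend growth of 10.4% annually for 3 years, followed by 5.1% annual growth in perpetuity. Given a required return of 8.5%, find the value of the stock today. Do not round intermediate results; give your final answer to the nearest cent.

€92.03

D_1 = 2.84832
D_2 = 3.14455
D_3 = 3.47158
Terminal value at year 3: TV = D_3×(1+g_2)/(r−g_2) = 3.64863/0.034 = 107.31260
P_0 = D_1/(1+r)^1 + D_2/(1+r)^2 + D_3/(1+r)^3 + TV/(1+r)^3
    = 2.62518 + 2.67115 + 2.71793 + 84.01591 = 92.03016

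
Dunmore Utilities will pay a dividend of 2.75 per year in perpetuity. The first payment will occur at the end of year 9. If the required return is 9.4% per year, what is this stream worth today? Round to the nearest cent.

Value at end of year 8: C / r = 2.75 / 0.094 = 29.2553
Discount to today: PV = 29.2553 / (1 + 0.094)^8 = 29.2553 / 2.051817 = 14.26

14.26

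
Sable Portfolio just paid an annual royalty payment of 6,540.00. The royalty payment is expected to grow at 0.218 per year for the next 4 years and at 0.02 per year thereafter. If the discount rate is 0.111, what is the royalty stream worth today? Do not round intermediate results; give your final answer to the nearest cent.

138988.58

D_1 = 7965.72000
D_2 = 9702.24696
D_3 = 11817.33680
D_4 = 14393.51622
Terminal value at year 4: TV = D_4×(1+g_2)/(r−g_2) = 14681.38654/0.091 = 161333.91806
P_0 = D_1/(1+r)^1 + D_2/(1+r)^2 + D_3/(1+r)^3 + D_4/(1+r)^4 + TV/(1+r)^4
    = 7169.86499 + 7860.39204 + 8617.42349 + 9447.36437 + 105893.53470 = 138988.57959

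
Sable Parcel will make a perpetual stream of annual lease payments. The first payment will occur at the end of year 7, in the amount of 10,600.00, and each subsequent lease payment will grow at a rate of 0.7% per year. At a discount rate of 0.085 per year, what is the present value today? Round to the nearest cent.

Value at end of year 6: C₁ / (r − g) = 10,600.00 / (0.085 − 0.007) = 135,897.4359
Discount to today: PV = 135,897.4359 / (1 + 0.085)^6 = 135,897.4359 / 1.631468 = 83,297.67

83297.67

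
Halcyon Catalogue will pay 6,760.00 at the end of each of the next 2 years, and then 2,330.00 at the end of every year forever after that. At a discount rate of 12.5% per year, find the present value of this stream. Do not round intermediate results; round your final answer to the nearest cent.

PV of 2-year annuity: 6,760.00 × [1 − (1+0.125)^−2] / 0.125 = 11350.12346
Perpetuity value at year 2: 2,330.00 / 0.125 = 18640.00000
PV of perpetuity: 18640.00000 / (1+0.125)^2 = 14727.90123
Total PV = 11350.12346 + 14727.90123 = 26078.02469

26078.02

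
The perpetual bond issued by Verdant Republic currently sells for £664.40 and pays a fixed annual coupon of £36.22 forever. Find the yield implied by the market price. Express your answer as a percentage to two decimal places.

P = C/r ⇒ r = C/P = £36.22/£664.40 = 0.054515

5.45%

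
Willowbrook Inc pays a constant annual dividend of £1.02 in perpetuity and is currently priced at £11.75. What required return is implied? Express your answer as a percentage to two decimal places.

8.68%

P = C/r ⇒ r = C/P = £1.02/£11.75 = 0.086809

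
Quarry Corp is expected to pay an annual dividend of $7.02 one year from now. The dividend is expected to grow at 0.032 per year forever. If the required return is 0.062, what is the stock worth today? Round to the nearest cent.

$234.00

Growing perpetuity: P = D₁ / (r − g) = $7.0200 / (0.062 − 0.032) = $234.00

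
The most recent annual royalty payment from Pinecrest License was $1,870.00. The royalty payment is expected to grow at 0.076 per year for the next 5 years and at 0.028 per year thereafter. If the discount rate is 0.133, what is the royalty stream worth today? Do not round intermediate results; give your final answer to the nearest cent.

D_1 = 2012.12000
D_2 = 2165.04112
D_3 = 2329.58425
D_4 = 2506.63265
D_5 = 2697.13673
Terminal value at year 5: TV = D_5×(1+g_2)/(r−g_2) = 2772.65656/0.105 = 26406.25293
P_0 = D_1/(1+r)^1 + D_2/(1+r)^2 + D_3/(1+r)^3 + D_4/(1+r)^4 + D_5/(1+r)^5 + TV/(1+r)^5
    = 1775.92233 + 1686.57761 + 1601.72772 + 1521.14653 + 1444.61930 + 14143.51090 = 22173.50439

$22173.50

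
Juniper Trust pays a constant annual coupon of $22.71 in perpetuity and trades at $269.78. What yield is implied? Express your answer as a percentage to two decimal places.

8.42%

P = C/r ⇒ r = C/P = $22.71/$269.78 = 0.084180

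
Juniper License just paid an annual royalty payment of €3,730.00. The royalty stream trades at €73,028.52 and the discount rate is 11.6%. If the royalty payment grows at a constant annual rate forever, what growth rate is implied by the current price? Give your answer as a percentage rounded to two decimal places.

6.18%

P = D₀(1+g)/(r−g) ⇒ P(r−g) = D₀(1+g) ⇒ g(P+D₀) = P·r − D₀
g = (P·r − D₀)/(P + D₀) = (€73,028.52×0.116 − €3,730.00) / (€73,028.52 + €3,730.00) = 0.061769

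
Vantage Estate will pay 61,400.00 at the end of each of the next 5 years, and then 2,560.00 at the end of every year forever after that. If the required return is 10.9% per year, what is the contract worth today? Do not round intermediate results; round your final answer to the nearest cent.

PV of 5-year annuity: 61,400.00 × [1 − (1+0.109)^−5] / 0.109 = 227500.08421
Perpetuity value at year 5: 2,560.00 / 0.109 = 23486.23853
PV of perpetuity: 23486.23853 / (1+0.109)^5 = 14000.89300
Total PV = 227500.08421 + 14000.89300 = 241500.97721

241500.98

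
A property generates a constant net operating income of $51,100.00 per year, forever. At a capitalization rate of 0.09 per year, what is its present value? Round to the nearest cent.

Level perpetuity: PV = C / r = $51,100.00 / 0.09 = $567,777.78

$567777.78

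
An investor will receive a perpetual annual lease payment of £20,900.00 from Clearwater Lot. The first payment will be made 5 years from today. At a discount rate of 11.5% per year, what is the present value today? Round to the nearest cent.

Value at end of year 4: C / r = £20,900.00 / 0.115 = £181,739.1304
Discount to today: PV = £181,739.1304 / (1 + 0.115)^4 = £181,739.1304 / 1.545608 = £117,584.20

£117584.20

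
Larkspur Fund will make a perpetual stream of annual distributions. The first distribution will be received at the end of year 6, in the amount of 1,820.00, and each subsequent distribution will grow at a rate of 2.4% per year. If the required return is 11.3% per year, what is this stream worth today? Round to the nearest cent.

Value at end of year 5: C₁ / (r − g) = 1,820.00 / (0.113 − 0.024) = 20,449.4382
Discount to today: PV = 20,449.4382 / (1 + 0.113)^5 = 20,449.4382 / 1.707953 = 11,973.07

11973.07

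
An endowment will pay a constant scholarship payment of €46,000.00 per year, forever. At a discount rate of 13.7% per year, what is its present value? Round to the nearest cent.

Level perpetuity: PV = C / r = €46,000.00 / 0.137 = €335,766.42

€335766.42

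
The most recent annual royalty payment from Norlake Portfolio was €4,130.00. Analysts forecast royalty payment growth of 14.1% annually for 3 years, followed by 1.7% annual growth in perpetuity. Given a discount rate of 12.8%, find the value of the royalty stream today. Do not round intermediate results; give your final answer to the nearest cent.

D_1 = 4712.33000
D_2 = 5376.76853
D_3 = 6134.89289
Terminal value at year 3: TV = D_3×(1+g_2)/(r−g_2) = 6239.18607/0.111 = 56208.88353
P_0 = D_1/(1+r)^1 + D_2/(1+r)^2 + D_3/(1+r)^3 + TV/(1+r)^3
    = 4177.59752 + 4225.74359 + 4274.44453 + 39163.15397 = 51840.93961

€51840.94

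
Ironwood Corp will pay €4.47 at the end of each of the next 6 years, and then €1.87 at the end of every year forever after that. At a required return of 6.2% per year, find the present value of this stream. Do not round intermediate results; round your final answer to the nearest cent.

€42.87

PV of 6-year annuity: €4.47 × [1 − (1+0.062)^−6] / 0.062 = 21.84299
Perpetuity value at year 6: €1.87 / 0.062 = 30.16129
PV of perpetuity: 30.16129 / (1+0.062)^6 = 21.02339
Total PV = 21.84299 + 21.02339 = 42.86639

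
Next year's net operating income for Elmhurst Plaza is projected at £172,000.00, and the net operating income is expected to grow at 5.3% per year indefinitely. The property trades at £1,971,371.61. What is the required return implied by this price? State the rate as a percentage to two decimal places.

P = D₁/(r − g) ⇒ r = D₁/P + g = £172,000.0000/£1,971,371.61 + 0.053 = 0.087249 + 0.053 = 0.140249

14.02%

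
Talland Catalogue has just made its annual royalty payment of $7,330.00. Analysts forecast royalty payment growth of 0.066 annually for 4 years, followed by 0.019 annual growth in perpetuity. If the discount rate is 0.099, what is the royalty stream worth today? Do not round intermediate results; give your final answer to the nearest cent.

$109830.94

D_1 = 7813.78000
D_2 = 8329.48948
D_3 = 8879.23579
D_4 = 9465.26535
Terminal value at year 4: TV = D_4×(1+g_2)/(r−g_2) = 9645.10539/0.08 = 120563.81736
P_0 = D_1/(1+r)^1 + D_2/(1+r)^2 + D_3/(1+r)^3 + D_4/(1+r)^4 + TV/(1+r)^4
    = 7109.89991 + 6896.40883 + 6689.32831 + 6488.46586 + 82646.83386 = 109830.93677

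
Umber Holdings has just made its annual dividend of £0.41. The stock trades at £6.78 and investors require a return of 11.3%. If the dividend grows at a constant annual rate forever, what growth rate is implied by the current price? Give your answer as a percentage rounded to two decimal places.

4.95%

P = D₀(1+g)/(r−g) ⇒ P(r−g) = D₀(1+g) ⇒ g(P+D₀) = P·r − D₀
g = (P·r − D₀)/(P + D₀) = (£6.78×0.113 − £0.41) / (£6.78 + £0.41) = 0.049533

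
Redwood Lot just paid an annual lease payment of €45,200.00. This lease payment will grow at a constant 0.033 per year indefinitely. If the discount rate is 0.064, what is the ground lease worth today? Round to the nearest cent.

D₁ = D₀ × (1 + g) = €45,200.00 × 1.033 = €46,691.6000
Growing perpetuity: P = D₁ / (r − g) = €46,691.6000 / (0.064 − 0.033) = €1,506,180.65

€1506180.65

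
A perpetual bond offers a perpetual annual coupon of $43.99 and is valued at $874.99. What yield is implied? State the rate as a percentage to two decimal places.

5.03%

P = C/r ⇒ r = C/P = $43.99/$874.99 = 0.050275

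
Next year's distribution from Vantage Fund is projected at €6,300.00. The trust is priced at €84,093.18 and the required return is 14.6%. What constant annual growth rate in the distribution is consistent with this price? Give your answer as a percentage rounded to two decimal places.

7.11%

P = D₁/(r−g) ⇒ g = r − D₁/P = 0.146 − €6,300.00/€84,093.18 = 0.071083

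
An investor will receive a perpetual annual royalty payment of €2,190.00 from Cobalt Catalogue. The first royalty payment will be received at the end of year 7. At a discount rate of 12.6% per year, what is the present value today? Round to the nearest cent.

Value at end of year 6: C / r = €2,190.00 / 0.126 = €17,380.9524
Discount to today: PV = €17,380.9524 / (1 + 0.126)^6 = €17,380.9524 / 2.038123 = €8,527.92

€8527.92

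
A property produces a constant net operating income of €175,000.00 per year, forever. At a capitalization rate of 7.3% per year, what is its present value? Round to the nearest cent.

Level perpetuity: PV = C / r = €175,000.00 / 0.073 = €2,397,260.27

€2397260.27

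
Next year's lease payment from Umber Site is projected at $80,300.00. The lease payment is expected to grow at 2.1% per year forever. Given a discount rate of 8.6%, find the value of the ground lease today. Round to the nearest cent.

Growing perpetuity: P = D₁ / (r − g) = $80,300.0000 / (0.086 − 0.021) = $1,235,384.62

$1235384.62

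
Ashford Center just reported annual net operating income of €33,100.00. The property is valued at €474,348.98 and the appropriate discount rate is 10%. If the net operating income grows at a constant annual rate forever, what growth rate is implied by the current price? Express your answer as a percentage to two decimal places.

2.82%

P = D₀(1+g)/(r−g) ⇒ P(r−g) = D₀(1+g) ⇒ g(P+D₀) = P·r − D₀
g = (P·r − D₀)/(P + D₀) = (€474,348.98×0.1 − €33,100.00) / (€474,348.98 + €33,100.00) = 0.028249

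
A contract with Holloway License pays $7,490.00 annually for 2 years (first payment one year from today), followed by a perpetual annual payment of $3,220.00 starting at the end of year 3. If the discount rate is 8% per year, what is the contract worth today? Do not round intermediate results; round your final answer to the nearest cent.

PV of 2-year annuity: $7,490.00 × [1 − (1+0.08)^−2] / 0.08 = 13356.65295
Perpetuity value at year 2: $3,220.00 / 0.08 = 40250.00000
PV of perpetuity: 40250.00000 / (1+0.08)^2 = 34507.88752
Total PV = 13356.65295 + 34507.88752 = 47864.54047

$47864.54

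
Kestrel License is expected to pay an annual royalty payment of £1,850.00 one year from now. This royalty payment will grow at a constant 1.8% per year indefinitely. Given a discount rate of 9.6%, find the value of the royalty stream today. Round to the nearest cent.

Growing perpetuity: P = D₁ / (r − g) = £1,850.0000 / (0.096 − 0.018) = £23,717.95

£23717.95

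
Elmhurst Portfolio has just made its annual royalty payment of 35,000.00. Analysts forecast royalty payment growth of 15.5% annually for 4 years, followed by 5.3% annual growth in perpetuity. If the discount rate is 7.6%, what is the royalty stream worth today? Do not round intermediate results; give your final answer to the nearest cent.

2295045.54

D_1 = 40425.00000
D_2 = 46690.87500
D_3 = 53927.96062
D_4 = 62286.79452
Terminal value at year 4: TV = D_4×(1+g_2)/(r−g_2) = 65587.99463/0.023 = 2851651.94050
P_0 = D_1/(1+r)^1 + D_2/(1+r)^2 + D_3/(1+r)^3 + D_4/(1+r)^4 + TV/(1+r)^4
    = 37569.70260 + 40328.07296 + 43288.96308 + 46467.24196 + 2127391.55597 = 2295045.53657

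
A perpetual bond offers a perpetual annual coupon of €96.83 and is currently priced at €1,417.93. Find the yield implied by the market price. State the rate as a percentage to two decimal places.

P = C/r ⇒ r = C/P = €96.83/€1,417.93 = 0.068290

6.83%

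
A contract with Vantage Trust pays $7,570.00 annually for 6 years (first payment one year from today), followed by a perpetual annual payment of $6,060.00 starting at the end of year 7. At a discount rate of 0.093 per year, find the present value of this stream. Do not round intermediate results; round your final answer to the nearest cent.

$71874.87

PV of 6-year annuity: $7,570.00 × [1 − (1+0.093)^−6] / 0.093 = 33656.80026
Perpetuity value at year 6: $6,060.00 / 0.093 = 65161.29032
PV of perpetuity: 65161.29032 / (1+0.093)^6 = 38218.06581
Total PV = 33656.80026 + 38218.06581 = 71874.86607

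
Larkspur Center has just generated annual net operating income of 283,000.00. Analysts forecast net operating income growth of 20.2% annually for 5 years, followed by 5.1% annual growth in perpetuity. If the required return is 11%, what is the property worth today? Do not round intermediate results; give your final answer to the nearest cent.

9314840.47

D_1 = 340166.00000
D_2 = 408879.53200
D_3 = 491473.19746
D_4 = 590750.78335
D_5 = 710082.44159
Terminal value at year 5: TV = D_5×(1+g_2)/(r−g_2) = 746296.64611/0.059 = 12649095.69678
P_0 = D_1/(1+r)^1 + D_2/(1+r)^2 + D_3/(1+r)^3 + D_4/(1+r)^4 + D_5/(1+r)^5 + TV/(1+r)^5
    = 306455.85586 + 331855.80067 + 359360.96613 + 389145.83899 + 421399.36799 + 7506622.63999 = 9314840.46963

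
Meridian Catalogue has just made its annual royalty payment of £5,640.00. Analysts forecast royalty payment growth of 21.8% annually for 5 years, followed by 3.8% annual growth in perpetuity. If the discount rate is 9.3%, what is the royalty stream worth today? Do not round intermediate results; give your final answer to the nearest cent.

£222398.01

D_1 = 6869.52000
D_2 = 8367.07536
D_3 = 10191.09779
D_4 = 12412.75711
D_5 = 15118.73816
Terminal value at year 5: TV = D_5×(1+g_2)/(r−g_2) = 15693.25021/0.055 = 285331.82192
P_0 = D_1/(1+r)^1 + D_2/(1+r)^2 + D_3/(1+r)^3 + D_4/(1+r)^4 + D_5/(1+r)^5 + TV/(1+r)^5
    = 6285.01372 + 7003.79388 + 7804.77672 + 8697.36326 + 9692.02969 + 182915.03300 = 222398.01027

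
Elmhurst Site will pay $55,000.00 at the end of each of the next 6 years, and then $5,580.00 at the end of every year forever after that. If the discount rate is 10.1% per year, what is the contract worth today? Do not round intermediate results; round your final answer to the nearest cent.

$269855.22

PV of 6-year annuity: $55,000.00 × [1 − (1+0.101)^−6] / 0.101 = 238838.99518
Perpetuity value at year 6: $5,580.00 / 0.101 = 55247.52475
PV of perpetuity: 55247.52475 / (1+0.101)^6 = 31016.22306
Total PV = 238838.99518 + 31016.22306 = 269855.21824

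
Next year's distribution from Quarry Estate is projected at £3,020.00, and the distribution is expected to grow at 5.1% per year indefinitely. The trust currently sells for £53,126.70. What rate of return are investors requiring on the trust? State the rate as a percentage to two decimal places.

P = D₁/(r − g) ⇒ r = D₁/P + g = £3,020.0000/£53,126.70 + 0.051 = 0.056845 + 0.051 = 0.107845

10.78%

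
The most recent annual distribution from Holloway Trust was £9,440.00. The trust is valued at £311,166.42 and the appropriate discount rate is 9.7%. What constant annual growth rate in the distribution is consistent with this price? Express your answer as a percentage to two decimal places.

P = D₀(1+g)/(r−g) ⇒ P(r−g) = D₀(1+g) ⇒ g(P+D₀) = P·r − D₀
g = (P·r − D₀)/(P + D₀) = (£311,166.42×0.097 − £9,440.00) / (£311,166.42 + £9,440.00) = 0.064700

6.47%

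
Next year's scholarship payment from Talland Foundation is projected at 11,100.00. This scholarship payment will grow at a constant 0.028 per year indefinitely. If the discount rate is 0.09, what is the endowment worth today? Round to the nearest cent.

Growing perpetuity: P = D₁ / (r − g) = 11,100.0000 / (0.09 − 0.028) = 179,032.26

179032.26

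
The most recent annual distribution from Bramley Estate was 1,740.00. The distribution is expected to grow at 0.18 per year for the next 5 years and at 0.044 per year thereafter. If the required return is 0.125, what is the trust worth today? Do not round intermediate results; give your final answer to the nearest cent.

38533.90

D_1 = 2053.20000
D_2 = 2422.77600
D_3 = 2858.87568
D_4 = 3373.47330
D_5 = 3980.69850
Terminal value at year 5: TV = D_5×(1+g_2)/(r−g_2) = 4155.84923/0.081 = 51306.78063
P_0 = D_1/(1+r)^1 + D_2/(1+r)^2 + D_3/(1+r)^3 + D_4/(1+r)^4 + D_5/(1+r)^5 + TV/(1+r)^5
    = 1825.06667 + 1914.29215 + 2007.87976 + 2106.04277 + 2209.00487 + 28471.61828 = 38533.90450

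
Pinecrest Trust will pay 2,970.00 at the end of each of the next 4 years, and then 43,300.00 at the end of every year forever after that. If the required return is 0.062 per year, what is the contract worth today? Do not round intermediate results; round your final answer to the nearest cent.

PV of 4-year annuity: 2,970.00 × [1 − (1+0.062)^−4] / 0.062 = 10244.40710
Perpetuity value at year 4: 43,300.00 / 0.062 = 698387.09677
PV of perpetuity: 698387.09677 / (1+0.062)^4 = 549032.60946
Total PV = 10244.40710 + 549032.60946 = 559277.01656

559277.02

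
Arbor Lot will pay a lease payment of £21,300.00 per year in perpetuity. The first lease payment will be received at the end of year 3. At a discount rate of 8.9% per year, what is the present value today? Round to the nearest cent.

Value at end of year 2: C / r = £21,300.00 / 0.089 = £239,325.8427
Discount to today: PV = £239,325.8427 / (1 + 0.089)^2 = £239,325.8427 / 1.185921 = £201,805.89

£201805.89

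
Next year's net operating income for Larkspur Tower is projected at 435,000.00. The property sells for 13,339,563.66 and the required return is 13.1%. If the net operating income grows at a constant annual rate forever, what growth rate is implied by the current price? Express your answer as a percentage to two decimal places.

9.84%

P = D₁/(r−g) ⇒ g = r − D₁/P = 0.131 − 435,000.00/13,339,563.66 = 0.098390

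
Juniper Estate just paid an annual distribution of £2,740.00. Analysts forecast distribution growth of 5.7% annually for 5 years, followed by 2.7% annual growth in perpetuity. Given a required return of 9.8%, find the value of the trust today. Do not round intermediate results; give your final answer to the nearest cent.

D_1 = 2896.18000
D_2 = 3061.26226
D_3 = 3235.75421
D_4 = 3420.19220
D_5 = 3615.14315
Terminal value at year 5: TV = D_5×(1+g_2)/(r−g_2) = 3712.75202/0.071 = 52292.28196
P_0 = D_1/(1+r)^1 + D_2/(1+r)^2 + D_3/(1+r)^3 + D_4/(1+r)^4 + D_5/(1+r)^5 + TV/(1+r)^5
    = 2637.68670 + 2539.19385 + 2444.37878 + 2353.10416 + 2265.23779 + 32766.18611 = 45005.78739

£45005.79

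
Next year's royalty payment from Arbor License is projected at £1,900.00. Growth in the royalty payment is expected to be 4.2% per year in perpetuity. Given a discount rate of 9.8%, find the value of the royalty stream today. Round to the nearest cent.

£33928.57

Growing perpetuity: P = D₁ / (r − g) = £1,900.0000 / (0.098 − 0.042) = £33,928.57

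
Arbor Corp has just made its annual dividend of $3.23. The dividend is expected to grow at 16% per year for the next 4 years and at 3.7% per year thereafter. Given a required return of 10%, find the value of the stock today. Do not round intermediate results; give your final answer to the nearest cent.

D_1 = 3.74680
D_2 = 4.34629
D_3 = 5.04169
D_4 = 5.84837
Terminal value at year 4: TV = D_4×(1+g_2)/(r−g_2) = 6.06475/0.063 = 96.26595
P_0 = D_1/(1+r)^1 + D_2/(1+r)^2 + D_3/(1+r)^3 + D_4/(1+r)^4 + TV/(1+r)^4
    = 3.40618 + 3.59197 + 3.78790 + 3.99451 + 65.75094 = 80.53150

$80.53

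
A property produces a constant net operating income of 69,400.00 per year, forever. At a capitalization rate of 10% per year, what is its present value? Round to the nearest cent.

694000.00

Level perpetuity: PV = C / r = 69,400.00 / 0.1 = 694,000.00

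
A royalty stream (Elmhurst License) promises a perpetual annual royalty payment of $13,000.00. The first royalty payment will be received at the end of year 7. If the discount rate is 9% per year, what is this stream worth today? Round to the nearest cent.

Value at end of year 6: C / r = $13,000.00 / 0.09 = $144,444.4444
Discount to today: PV = $144,444.4444 / (1 + 0.09)^6 = $144,444.4444 / 1.677100 = $86,127.50

$86127.50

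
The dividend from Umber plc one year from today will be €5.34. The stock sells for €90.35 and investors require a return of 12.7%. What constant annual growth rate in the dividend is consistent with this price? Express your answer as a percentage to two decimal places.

6.79%

P = D₁/(r−g) ⇒ g = r − D₁/P = 0.127 − €5.34/€90.35 = 0.067897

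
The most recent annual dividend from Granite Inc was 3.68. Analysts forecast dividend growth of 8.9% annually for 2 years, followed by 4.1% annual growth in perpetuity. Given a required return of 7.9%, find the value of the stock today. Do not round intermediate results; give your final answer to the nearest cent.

D_1 = 4.00752
D_2 = 4.36419
Terminal value at year 2: TV = D_2×(1+g_2)/(r−g_2) = 4.54312/0.038 = 119.55582
P_0 = D_1/(1+r)^1 + D_2/(1+r)^2 + TV/(1+r)^2
    = 3.71411 + 3.74853 + 102.68992 = 110.15255

110.15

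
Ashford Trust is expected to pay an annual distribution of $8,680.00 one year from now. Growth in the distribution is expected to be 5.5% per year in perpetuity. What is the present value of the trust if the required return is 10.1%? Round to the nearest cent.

Growing perpetuity: P = D₁ / (r − g) = $8,680.0000 / (0.101 − 0.055) = $188,695.65

$188695.65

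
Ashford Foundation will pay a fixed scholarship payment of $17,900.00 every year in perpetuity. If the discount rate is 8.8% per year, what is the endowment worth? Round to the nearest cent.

$203409.09

Level perpetuity: PV = C / r = $17,900.00 / 0.088 = $203,409.09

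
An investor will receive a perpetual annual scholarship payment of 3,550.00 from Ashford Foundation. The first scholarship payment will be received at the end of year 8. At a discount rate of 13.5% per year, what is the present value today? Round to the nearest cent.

10837.36

Value at end of year 7: C / r = 3,550.00 / 0.135 = 26,296.2963
Discount to today: PV = 26,296.2963 / (1 + 0.135)^7 = 26,296.2963 / 2.426448 = 10,837.36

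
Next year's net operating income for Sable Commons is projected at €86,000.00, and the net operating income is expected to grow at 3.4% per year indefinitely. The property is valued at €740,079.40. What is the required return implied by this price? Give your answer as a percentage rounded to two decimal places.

P = D₁/(r − g) ⇒ r = D₁/P + g = €86,000.0000/€740,079.40 + 0.034 = 0.116204 + 0.034 = 0.150204

15.02%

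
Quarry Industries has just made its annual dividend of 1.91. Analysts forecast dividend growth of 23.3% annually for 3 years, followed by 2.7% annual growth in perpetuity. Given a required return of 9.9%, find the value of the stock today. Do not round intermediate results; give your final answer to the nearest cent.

D_1 = 2.35503
D_2 = 2.90375
D_3 = 3.58033
Terminal value at year 3: TV = D_3×(1+g_2)/(r−g_2) = 3.67700/0.072 = 51.06938
P_0 = D_1/(1+r)^1 + D_2/(1+r)^2 + D_3/(1+r)^3 + TV/(1+r)^3
    = 2.14288 + 2.40416 + 2.69730 + 38.47401 = 45.71836

45.72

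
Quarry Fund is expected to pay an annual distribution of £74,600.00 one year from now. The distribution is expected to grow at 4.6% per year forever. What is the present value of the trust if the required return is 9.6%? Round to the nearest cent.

£1492000.00

Growing perpetuity: P = D₁ / (r − g) = £74,600.0000 / (0.096 − 0.046) = £1,492,000.00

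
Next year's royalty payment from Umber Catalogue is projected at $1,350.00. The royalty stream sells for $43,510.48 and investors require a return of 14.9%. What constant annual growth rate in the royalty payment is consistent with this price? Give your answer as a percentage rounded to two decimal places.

11.80%

P = D₁/(r−g) ⇒ g = r − D₁/P = 0.149 − $1,350.00/$43,510.48 = 0.117973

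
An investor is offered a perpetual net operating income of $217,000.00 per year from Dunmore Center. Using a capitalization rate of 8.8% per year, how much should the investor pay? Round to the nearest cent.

$2465909.09

Level perpetuity: PV = C / r = $217,000.00 / 0.088 = $2,465,909.09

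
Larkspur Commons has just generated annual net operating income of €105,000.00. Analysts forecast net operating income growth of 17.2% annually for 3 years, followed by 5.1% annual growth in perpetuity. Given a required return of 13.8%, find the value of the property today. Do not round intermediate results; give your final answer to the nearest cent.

D_1 = 123060.00000
D_2 = 144226.32000
D_3 = 169033.24704
Terminal value at year 3: TV = D_3×(1+g_2)/(r−g_2) = 177653.94264/0.087 = 2041999.34068
P_0 = D_1/(1+r)^1 + D_2/(1+r)^2 + D_3/(1+r)^3 + TV/(1+r)^3
    = 108137.08260 + 111367.89175 + 114695.22770 + 1385571.08411 = 1719771.28616

€1719771.29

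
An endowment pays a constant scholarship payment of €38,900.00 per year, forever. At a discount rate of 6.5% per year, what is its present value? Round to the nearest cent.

Level perpetuity: PV = C / r = €38,900.00 / 0.065 = €598,461.54

€598461.54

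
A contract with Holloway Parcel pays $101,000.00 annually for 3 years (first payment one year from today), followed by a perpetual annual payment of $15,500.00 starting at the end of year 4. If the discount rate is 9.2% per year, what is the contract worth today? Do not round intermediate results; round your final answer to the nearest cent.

$384134.84

PV of 3-year annuity: $101,000.00 × [1 − (1+0.092)^−3] / 0.092 = 254752.21264
Perpetuity value at year 3: $15,500.00 / 0.092 = 168478.26087
PV of perpetuity: 168478.26087 / (1+0.092)^3 = 129382.62428
Total PV = 254752.21264 + 129382.62428 = 384134.83691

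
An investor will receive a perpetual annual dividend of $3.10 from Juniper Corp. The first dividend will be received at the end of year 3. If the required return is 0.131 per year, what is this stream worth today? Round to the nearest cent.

Value at end of year 2: C / r = $3.10 / 0.131 = $23.6641
Discount to today: PV = $23.6641 / (1 + 0.131)^2 = $23.6641 / 1.279161 = $18.50

$18.50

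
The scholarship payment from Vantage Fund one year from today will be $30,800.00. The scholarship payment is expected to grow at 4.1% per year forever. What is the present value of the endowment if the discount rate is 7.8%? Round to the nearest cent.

$832432.43

Growing perpetuity: P = D₁ / (r − g) = $30,800.0000 / (0.078 − 0.041) = $832,432.43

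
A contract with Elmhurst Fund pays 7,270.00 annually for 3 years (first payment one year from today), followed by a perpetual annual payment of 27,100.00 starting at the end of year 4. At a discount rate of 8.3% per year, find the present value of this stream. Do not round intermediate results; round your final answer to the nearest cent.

275677.57

PV of 3-year annuity: 7,270.00 × [1 − (1+0.083)^−3] / 0.083 = 18634.53807
Perpetuity value at year 3: 27,100.00 / 0.083 = 326506.02410
PV of perpetuity: 326506.02410 / (1+0.083)^3 = 257043.02800
Total PV = 18634.53807 + 257043.02800 = 275677.56607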